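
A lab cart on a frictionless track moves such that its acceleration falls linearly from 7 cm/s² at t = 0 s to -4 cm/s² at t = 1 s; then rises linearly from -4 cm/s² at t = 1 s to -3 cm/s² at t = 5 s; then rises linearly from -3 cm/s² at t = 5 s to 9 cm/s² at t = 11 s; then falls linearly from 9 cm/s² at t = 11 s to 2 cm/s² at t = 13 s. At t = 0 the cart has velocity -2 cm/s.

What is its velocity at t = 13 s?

14.5 cm/s

Δv equals the area under the a-t graph; then v = v₀ + Δv.
0–1 s: ½(7 + -4)(1) = 1.5 cm/s
1–5 s: ½(-4 + -3)(4) = -14 cm/s
5–11 s: ½(-3 + 9)(6) = 18 cm/s
11–13 s: ½(9 + 2)(2) = 11 cm/s
Δv = 16.5 cm/s, so v(13) = -2 + (16.5) = 14.5 cm/s.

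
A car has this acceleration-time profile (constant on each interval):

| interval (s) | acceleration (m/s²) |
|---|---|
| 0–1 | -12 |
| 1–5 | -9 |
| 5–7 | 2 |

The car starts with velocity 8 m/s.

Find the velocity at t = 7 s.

Δv equals the area under the a-t graph; then v = v₀ + Δv.
0–1 s: -12 × 1 = -12 m/s
1–5 s: -9 × 4 = -36 m/s
5–7 s: 2 × 2 = 4 m/s
Δv = -44 m/s, so v(7) = 8 + (-44) = -36 m/s.

-36 m/s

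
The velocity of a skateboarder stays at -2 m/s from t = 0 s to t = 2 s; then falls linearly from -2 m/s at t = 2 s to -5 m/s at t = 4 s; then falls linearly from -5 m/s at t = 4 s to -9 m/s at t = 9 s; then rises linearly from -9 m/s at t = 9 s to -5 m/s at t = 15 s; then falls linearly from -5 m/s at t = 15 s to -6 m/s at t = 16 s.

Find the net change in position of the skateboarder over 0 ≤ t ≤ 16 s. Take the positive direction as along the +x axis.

Displacement is the signed area under the v-t curve.
0–2 s: -2 × 2 = -4 m
2–4 s: ½(-2 + -5)(2) = -7 m
4–9 s: ½(-5 + -9)(5) = -35 m
9–15 s: ½(-9 + -5)(6) = -42 m
15–16 s: ½(-5 + -6)(1) = -5.5 m
Net displacement = -93.5 m

-93.5 m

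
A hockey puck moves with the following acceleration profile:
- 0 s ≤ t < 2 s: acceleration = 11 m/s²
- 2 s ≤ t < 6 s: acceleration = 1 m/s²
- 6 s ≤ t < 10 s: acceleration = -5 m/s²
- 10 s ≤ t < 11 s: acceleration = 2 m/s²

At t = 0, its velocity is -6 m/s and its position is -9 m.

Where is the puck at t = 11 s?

114 m

On each constant-a segment, Δv = aΔt and Δx = v₀Δt + ½aΔt²; chain segment to segment.
0–2 s: v starts -6 m/s; Δx = -6·2 + ½·11·2² = 10 m; v ends 16 m/s.
2–6 s: v starts 16 m/s; Δx = 16·4 + ½·1·4² = 72 m; v ends 20 m/s.
6–10 s: v starts 20 m/s; Δx = 20·4 + ½·-5·4² = 40 m; v ends 0 m/s.
10–11 s: v starts 0 m/s; Δx = 0·1 + ½·2·1² = 1 m; v ends 2 m/s.
x(11) = -9 + Σ Δx = 114 m.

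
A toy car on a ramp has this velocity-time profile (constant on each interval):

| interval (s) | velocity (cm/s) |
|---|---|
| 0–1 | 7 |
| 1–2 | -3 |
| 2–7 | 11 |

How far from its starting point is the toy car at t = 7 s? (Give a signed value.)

Net displacement equals the area under the velocity-time graph (areas below the axis count negative).
0–1 s: 7 × 1 = 7 cm
1–2 s: -3 × 1 = -3 cm
2–7 s: 11 × 5 = 55 cm
Net displacement = 59 cm

59 cm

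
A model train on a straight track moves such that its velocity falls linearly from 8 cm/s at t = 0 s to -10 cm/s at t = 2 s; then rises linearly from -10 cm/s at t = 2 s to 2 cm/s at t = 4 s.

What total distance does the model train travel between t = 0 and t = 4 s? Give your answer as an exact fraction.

160/9 cm

Total distance travelled is ∫|v| dt — sum the magnitudes of each area piece.
0–2 s: v = 0 at t = 8/9 s; triangle areas 32/9 + 50/9 = 82/9 cm
2–4 s: v = 0 at t = 11/3 s; triangle areas 25/3 + 1/3 = 26/3 cm
Total distance = 160/9 cm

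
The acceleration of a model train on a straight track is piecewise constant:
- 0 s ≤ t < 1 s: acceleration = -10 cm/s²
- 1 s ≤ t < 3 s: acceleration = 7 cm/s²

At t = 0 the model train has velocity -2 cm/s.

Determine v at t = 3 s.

Δv equals the area under the a-t graph; then v = v₀ + Δv.
0–1 s: -10 × 1 = -10 cm/s
1–3 s: 7 × 2 = 14 cm/s
Δv = 4 cm/s, so v(3) = -2 + (4) = 2 cm/s.

2 cm/s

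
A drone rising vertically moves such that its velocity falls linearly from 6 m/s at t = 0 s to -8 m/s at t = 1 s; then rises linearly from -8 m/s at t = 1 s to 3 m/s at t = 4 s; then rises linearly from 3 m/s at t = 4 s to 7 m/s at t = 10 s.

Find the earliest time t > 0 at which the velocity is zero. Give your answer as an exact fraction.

v changes sign on 0–1 s (from 6 to -8); the graph is linear there, so v = 0 at t = 0 + (-6)·(1 − 0)/(-8 − 6) = 3/7 s.

t = 3/7 s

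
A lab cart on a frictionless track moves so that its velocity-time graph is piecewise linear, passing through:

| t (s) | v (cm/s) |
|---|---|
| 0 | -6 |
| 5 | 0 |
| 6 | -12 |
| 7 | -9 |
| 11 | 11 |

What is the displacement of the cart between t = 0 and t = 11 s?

Displacement is the signed area under the v-t curve.
0–5 s: ½(-6 + 0)(5) = -15 cm
5–6 s: ½(0 + -12)(1) = -6 cm
6–7 s: ½(-12 + -9)(1) = -10.5 cm
7–11 s: ½(-9 + 11)(4) = 4 cm
Net displacement = -27.5 cm

-27.5 cm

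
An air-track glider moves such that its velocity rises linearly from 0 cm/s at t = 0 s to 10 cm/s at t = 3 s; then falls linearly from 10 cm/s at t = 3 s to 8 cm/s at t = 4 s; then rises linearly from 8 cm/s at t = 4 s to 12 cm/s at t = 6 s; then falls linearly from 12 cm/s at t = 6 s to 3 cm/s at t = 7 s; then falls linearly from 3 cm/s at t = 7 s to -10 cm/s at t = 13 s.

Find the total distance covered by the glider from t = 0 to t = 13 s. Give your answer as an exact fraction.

Distance (not displacement) is the total path length: add the absolute areas under v-t.
0–3 s: |½(0 + 10)(3)| = 15 cm
3–4 s: |½(10 + 8)(1)| = 9 cm
4–6 s: |½(8 + 12)(2)| = 20 cm
6–7 s: |½(12 + 3)(1)| = 7.5 cm
7–13 s: v = 0 at t = 109/13 s; triangle areas 27/13 + 300/13 = 327/13 cm
Total distance = 1993/26 cm

1993/26 cm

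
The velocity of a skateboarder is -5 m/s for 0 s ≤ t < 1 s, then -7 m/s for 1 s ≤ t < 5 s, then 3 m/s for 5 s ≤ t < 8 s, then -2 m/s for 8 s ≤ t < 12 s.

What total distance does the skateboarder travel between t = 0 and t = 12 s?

Distance (not displacement) is the total path length: add the absolute areas under v-t.
0–1 s: |-5| × 1 = 5 m
1–5 s: |-7| × 4 = 28 m
5–8 s: |3| × 3 = 9 m
8–12 s: |-2| × 4 = 8 m
Total distance = 50 m

50 m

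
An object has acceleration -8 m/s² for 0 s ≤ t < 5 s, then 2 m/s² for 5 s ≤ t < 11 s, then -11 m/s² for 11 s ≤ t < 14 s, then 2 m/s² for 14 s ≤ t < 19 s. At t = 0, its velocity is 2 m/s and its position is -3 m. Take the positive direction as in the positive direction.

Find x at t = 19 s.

-682.5 m

On each constant-a segment, Δv = aΔt and Δx = v₀Δt + ½aΔt²; chain segment to segment.
0–5 s: v starts 2 m/s; Δx = 2·5 + ½·-8·5² = -90 m; v ends -38 m/s.
5–11 s: v starts -38 m/s; Δx = -38·6 + ½·2·6² = -192 m; v ends -26 m/s.
11–14 s: v starts -26 m/s; Δx = -26·3 + ½·-11·3² = -127.5 m; v ends -59 m/s.
14–19 s: v starts -59 m/s; Δx = -59·5 + ½·2·5² = -270 m; v ends -49 m/s.
x(19) = -3 + Σ Δx = -682.5 m.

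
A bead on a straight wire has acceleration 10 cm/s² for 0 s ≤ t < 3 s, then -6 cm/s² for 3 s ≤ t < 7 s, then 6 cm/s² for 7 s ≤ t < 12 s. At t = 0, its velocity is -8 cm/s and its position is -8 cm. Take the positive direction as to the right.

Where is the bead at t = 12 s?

On each constant-a segment, Δv = aΔt and Δx = v₀Δt + ½aΔt²; chain segment to segment.
0–3 s: v starts -8 cm/s; Δx = -8·3 + ½·10·3² = 21 cm; v ends 22 cm/s.
3–7 s: v starts 22 cm/s; Δx = 22·4 + ½·-6·4² = 40 cm; v ends -2 cm/s.
7–12 s: v starts -2 cm/s; Δx = -2·5 + ½·6·5² = 65 cm; v ends 28 cm/s.
x(12) = -8 + Σ Δx = 118 cm.

118 cm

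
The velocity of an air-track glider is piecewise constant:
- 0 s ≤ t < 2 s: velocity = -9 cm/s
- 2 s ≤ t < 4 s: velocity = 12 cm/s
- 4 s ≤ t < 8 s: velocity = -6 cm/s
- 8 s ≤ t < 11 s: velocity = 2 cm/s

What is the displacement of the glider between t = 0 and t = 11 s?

-12 cm

Displacement is the signed area under the v-t curve.
0–2 s: -9 × 2 = -18 cm
2–4 s: 12 × 2 = 24 cm
4–8 s: -6 × 4 = -24 cm
8–11 s: 2 × 3 = 6 cm
Net displacement = -12 cm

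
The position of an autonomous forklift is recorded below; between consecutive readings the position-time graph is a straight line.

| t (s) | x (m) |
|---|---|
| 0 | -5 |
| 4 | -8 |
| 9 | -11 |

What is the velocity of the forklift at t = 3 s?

Velocity is the slope of the x-t graph on 0–4 s: (-8 − -5)/(4 − 0) = -0.75 m/s.

-0.75 m/s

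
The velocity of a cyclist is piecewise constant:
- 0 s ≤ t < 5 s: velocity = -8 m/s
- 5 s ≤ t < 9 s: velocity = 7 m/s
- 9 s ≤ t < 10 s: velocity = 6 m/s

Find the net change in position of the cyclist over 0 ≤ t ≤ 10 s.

-6 m

Displacement is the signed area under the v-t curve.
0–5 s: -8 × 5 = -40 m
5–9 s: 7 × 4 = 28 m
9–10 s: 6 × 1 = 6 m
Net displacement = -6 m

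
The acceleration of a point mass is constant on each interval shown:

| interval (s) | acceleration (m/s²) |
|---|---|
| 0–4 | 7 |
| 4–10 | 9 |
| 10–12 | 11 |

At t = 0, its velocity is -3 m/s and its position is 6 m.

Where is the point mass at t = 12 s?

542 m

On each constant-a segment, Δv = aΔt and Δx = v₀Δt + ½aΔt²; chain segment to segment.
0–4 s: v starts -3 m/s; Δx = -3·4 + ½·7·4² = 44 m; v ends 25 m/s.
4–10 s: v starts 25 m/s; Δx = 25·6 + ½·9·6² = 312 m; v ends 79 m/s.
10–12 s: v starts 79 m/s; Δx = 79·2 + ½·11·2² = 180 m; v ends 101 m/s.
x(12) = 6 + Σ Δx = 542 m.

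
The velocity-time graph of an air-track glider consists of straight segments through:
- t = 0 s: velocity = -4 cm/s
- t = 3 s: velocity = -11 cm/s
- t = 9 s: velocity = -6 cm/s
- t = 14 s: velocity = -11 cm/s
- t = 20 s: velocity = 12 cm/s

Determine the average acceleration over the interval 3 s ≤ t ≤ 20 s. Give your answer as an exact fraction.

23/17 cm/s²

Average acceleration = Δv/Δt = (12 − -11)/(20 − 3) = 23/17 cm/s².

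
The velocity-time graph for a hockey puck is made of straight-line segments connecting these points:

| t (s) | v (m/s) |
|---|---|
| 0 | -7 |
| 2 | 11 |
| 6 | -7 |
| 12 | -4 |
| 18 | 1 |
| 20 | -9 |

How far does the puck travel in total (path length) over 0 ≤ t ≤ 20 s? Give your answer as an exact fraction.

1196/15 m

Distance (not displacement) is the total path length: add the absolute areas under v-t.
0–2 s: v = 0 at t = 7/9 s; triangle areas 49/18 + 121/18 = 85/9 m
2–6 s: v = 0 at t = 40/9 s; triangle areas 121/9 + 49/9 = 170/9 m
6–12 s: |½(-7 + -4)(6)| = 33 m
12–18 s: v = 0 at t = 16.8 s; triangle areas 9.6 + 0.6 = 10.2 m
18–20 s: v = 0 at t = 18.2 s; triangle areas 0.1 + 8.1 = 8.2 m
Total distance = 1196/15 m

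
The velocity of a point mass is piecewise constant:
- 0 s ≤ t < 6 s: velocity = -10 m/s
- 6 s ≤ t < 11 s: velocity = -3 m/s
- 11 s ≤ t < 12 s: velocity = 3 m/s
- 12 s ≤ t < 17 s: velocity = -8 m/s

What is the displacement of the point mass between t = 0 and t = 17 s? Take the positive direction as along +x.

Net displacement equals the area under the velocity-time graph (areas below the axis count negative).
0–6 s: -10 × 6 = -60 m
6–11 s: -3 × 5 = -15 m
11–12 s: 3 × 1 = 3 m
12–17 s: -8 × 5 = -40 m
Net displacement = -112 m

-112 m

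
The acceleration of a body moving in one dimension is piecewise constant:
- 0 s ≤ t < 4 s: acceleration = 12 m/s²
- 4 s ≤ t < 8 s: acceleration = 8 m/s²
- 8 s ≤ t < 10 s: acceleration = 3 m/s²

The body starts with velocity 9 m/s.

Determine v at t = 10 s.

95 m/s

Δv equals the area under the a-t graph; then v = v₀ + Δv.
0–4 s: 12 × 4 = 48 m/s
4–8 s: 8 × 4 = 32 m/s
8–10 s: 3 × 2 = 6 m/s
Δv = 86 m/s, so v(10) = 9 + (86) = 95 m/s.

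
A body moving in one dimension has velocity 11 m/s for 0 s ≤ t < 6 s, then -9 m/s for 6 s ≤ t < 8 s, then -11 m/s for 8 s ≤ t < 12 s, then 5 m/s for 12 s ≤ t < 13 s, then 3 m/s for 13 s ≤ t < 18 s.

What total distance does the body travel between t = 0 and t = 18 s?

148 m

Total distance travelled is ∫|v| dt — sum the magnitudes of each area piece.
0–6 s: |11| × 6 = 66 m
6–8 s: |-9| × 2 = 18 m
8–12 s: |-11| × 4 = 44 m
12–13 s: |5| × 1 = 5 m
13–18 s: |3| × 5 = 15 m
Total distance = 148 m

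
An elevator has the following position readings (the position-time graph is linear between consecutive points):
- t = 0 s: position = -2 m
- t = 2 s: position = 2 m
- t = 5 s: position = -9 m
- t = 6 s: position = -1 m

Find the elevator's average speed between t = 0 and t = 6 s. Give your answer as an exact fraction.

23/6 m/s

Average speed = (total path length)/(elapsed time); on a piecewise-linear x-t graph the path length is Σ|Δx|.
0–2 s: |Δx| = |2 − -2| = 4 m
2–5 s: |Δx| = |-9 − 2| = 11 m
5–6 s: |Δx| = |-1 − -9| = 8 m
Total path = 23 m; average speed = 23/6 = 23/6 m/s.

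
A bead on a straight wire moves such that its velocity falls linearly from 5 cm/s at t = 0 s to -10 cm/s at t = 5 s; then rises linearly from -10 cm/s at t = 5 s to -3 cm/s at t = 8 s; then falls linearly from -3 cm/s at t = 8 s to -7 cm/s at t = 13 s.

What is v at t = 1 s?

2 cm/s

On 0–5 s the graph is linear from 5 to -10 cm/s: v(1) = 5 + (-10 − 5)·(1 − 0)/(5 − 0) = 2 cm/s.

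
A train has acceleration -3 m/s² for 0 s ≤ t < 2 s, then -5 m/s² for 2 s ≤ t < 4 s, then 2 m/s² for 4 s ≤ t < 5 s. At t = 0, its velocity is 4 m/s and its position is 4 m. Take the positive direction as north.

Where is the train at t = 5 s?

On each constant-a segment, Δv = aΔt and Δx = v₀Δt + ½aΔt²; chain segment to segment.
0–2 s: v starts 4 m/s; Δx = 4·2 + ½·-3·2² = 2 m; v ends -2 m/s.
2–4 s: v starts -2 m/s; Δx = -2·2 + ½·-5·2² = -14 m; v ends -12 m/s.
4–5 s: v starts -12 m/s; Δx = -12·1 + ½·2·1² = -11 m; v ends -10 m/s.
x(5) = 4 + Σ Δx = -19 m.

-19 m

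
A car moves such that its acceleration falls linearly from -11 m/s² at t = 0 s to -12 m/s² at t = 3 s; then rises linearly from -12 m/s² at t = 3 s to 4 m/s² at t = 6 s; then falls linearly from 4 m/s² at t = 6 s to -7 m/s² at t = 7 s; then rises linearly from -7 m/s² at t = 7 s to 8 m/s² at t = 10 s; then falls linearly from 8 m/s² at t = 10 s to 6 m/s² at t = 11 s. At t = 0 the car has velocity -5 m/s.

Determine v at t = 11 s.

-44.5 m/s

Δv equals the area under the a-t graph; then v = v₀ + Δv.
0–3 s: ½(-11 + -12)(3) = -34.5 m/s
3–6 s: ½(-12 + 4)(3) = -12 m/s
6–7 s: ½(4 + -7)(1) = -1.5 m/s
7–10 s: ½(-7 + 8)(3) = 1.5 m/s
10–11 s: ½(8 + 6)(1) = 7 m/s
Δv = -39.5 m/s, so v(11) = -5 + (-39.5) = -44.5 m/s.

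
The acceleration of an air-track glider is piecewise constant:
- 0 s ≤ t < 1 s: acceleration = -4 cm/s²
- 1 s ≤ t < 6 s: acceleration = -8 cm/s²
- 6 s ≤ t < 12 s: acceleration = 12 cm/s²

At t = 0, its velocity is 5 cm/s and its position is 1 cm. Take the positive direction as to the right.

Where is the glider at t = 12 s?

-109 cm

On each constant-a segment, Δv = aΔt and Δx = v₀Δt + ½aΔt²; chain segment to segment.
0–1 s: v starts 5 cm/s; Δx = 5·1 + ½·-4·1² = 3 cm; v ends 1 cm/s.
1–6 s: v starts 1 cm/s; Δx = 1·5 + ½·-8·5² = -95 cm; v ends -39 cm/s.
6–12 s: v starts -39 cm/s; Δx = -39·6 + ½·12·6² = -18 cm; v ends 33 cm/s.
x(12) = 1 + Σ Δx = -109 cm.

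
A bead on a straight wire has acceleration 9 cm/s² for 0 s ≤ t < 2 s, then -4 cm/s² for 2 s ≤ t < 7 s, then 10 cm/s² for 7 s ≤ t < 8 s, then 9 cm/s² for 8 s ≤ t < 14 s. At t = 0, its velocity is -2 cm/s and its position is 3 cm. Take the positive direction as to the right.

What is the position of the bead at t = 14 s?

On each constant-a segment, Δv = aΔt and Δx = v₀Δt + ½aΔt²; chain segment to segment.
0–2 s: v starts -2 cm/s; Δx = -2·2 + ½·9·2² = 14 cm; v ends 16 cm/s.
2–7 s: v starts 16 cm/s; Δx = 16·5 + ½·-4·5² = 30 cm; v ends -4 cm/s.
7–8 s: v starts -4 cm/s; Δx = -4·1 + ½·10·1² = 1 cm; v ends 6 cm/s.
8–14 s: v starts 6 cm/s; Δx = 6·6 + ½·9·6² = 198 cm; v ends 60 cm/s.
x(14) = 3 + Σ Δx = 246 cm.

246 cm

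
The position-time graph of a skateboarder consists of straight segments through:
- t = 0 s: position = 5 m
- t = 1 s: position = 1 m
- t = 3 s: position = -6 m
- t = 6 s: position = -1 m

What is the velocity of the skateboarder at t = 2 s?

Velocity is the slope of the x-t graph on 1–3 s: (-6 − 1)/(3 − 1) = -3.5 m/s.

-3.5 m/s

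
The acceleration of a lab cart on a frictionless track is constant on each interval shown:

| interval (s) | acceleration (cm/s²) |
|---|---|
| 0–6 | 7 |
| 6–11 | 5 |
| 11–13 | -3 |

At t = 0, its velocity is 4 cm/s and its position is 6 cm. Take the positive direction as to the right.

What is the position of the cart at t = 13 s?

584.5 cm

On each constant-a segment, Δv = aΔt and Δx = v₀Δt + ½aΔt²; chain segment to segment.
0–6 s: v starts 4 cm/s; Δx = 4·6 + ½·7·6² = 150 cm; v ends 46 cm/s.
6–11 s: v starts 46 cm/s; Δx = 46·5 + ½·5·5² = 292.5 cm; v ends 71 cm/s.
11–13 s: v starts 71 cm/s; Δx = 71·2 + ½·-3·2² = 136 cm; v ends 65 cm/s.
x(13) = 6 + Σ Δx = 584.5 cm.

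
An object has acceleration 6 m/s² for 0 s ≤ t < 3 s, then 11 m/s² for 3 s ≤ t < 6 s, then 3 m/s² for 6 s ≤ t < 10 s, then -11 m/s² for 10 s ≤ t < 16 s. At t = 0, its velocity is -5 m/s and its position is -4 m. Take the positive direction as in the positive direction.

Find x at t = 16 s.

454.5 m

On each constant-a segment, Δv = aΔt and Δx = v₀Δt + ½aΔt²; chain segment to segment.
0–3 s: v starts -5 m/s; Δx = -5·3 + ½·6·3² = 12 m; v ends 13 m/s.
3–6 s: v starts 13 m/s; Δx = 13·3 + ½·11·3² = 88.5 m; v ends 46 m/s.
6–10 s: v starts 46 m/s; Δx = 46·4 + ½·3·4² = 208 m; v ends 58 m/s.
10–16 s: v starts 58 m/s; Δx = 58·6 + ½·-11·6² = 150 m; v ends -8 m/s.
x(16) = -4 + Σ Δx = 454.5 m.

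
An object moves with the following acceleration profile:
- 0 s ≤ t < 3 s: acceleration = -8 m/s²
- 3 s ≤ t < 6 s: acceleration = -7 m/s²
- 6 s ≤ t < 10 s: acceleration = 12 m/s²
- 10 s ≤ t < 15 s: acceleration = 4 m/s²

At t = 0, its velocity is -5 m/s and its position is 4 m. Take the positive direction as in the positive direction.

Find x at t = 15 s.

-229.5 m

On each constant-a segment, Δv = aΔt and Δx = v₀Δt + ½aΔt²; chain segment to segment.
0–3 s: v starts -5 m/s; Δx = -5·3 + ½·-8·3² = -51 m; v ends -29 m/s.
3–6 s: v starts -29 m/s; Δx = -29·3 + ½·-7·3² = -118.5 m; v ends -50 m/s.
6–10 s: v starts -50 m/s; Δx = -50·4 + ½·12·4² = -104 m; v ends -2 m/s.
10–15 s: v starts -2 m/s; Δx = -2·5 + ½·4·5² = 40 m; v ends 18 m/s.
x(15) = 4 + Σ Δx = -229.5 m.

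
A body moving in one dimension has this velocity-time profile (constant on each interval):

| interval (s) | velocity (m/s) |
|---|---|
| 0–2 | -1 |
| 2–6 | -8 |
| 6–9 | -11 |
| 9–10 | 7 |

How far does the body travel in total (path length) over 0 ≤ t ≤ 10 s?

Distance (not displacement) is the total path length: add the absolute areas under v-t.
0–2 s: |-1| × 2 = 2 m
2–6 s: |-8| × 4 = 32 m
6–9 s: |-11| × 3 = 33 m
9–10 s: |7| × 1 = 7 m
Total distance = 74 m

74 m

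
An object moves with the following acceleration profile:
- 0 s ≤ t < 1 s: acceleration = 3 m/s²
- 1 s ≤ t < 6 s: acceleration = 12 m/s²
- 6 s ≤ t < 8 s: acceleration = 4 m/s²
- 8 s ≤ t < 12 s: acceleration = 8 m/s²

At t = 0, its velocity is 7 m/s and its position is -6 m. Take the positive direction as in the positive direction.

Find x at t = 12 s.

726.5 m

On each constant-a segment, Δv = aΔt and Δx = v₀Δt + ½aΔt²; chain segment to segment.
0–1 s: v starts 7 m/s; Δx = 7·1 + ½·3·1² = 8.5 m; v ends 10 m/s.
1–6 s: v starts 10 m/s; Δx = 10·5 + ½·12·5² = 200 m; v ends 70 m/s.
6–8 s: v starts 70 m/s; Δx = 70·2 + ½·4·2² = 148 m; v ends 78 m/s.
8–12 s: v starts 78 m/s; Δx = 78·4 + ½·8·4² = 376 m; v ends 110 m/s.
x(12) = -6 + Σ Δx = 726.5 m.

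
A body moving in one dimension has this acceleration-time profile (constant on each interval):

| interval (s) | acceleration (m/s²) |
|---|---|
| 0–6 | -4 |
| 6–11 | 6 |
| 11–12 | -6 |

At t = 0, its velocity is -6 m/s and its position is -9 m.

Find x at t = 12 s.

-195 m

On each constant-a segment, Δv = aΔt and Δx = v₀Δt + ½aΔt²; chain segment to segment.
0–6 s: v starts -6 m/s; Δx = -6·6 + ½·-4·6² = -108 m; v ends -30 m/s.
6–11 s: v starts -30 m/s; Δx = -30·5 + ½·6·5² = -75 m; v ends 0 m/s.
11–12 s: v starts 0 m/s; Δx = 0·1 + ½·-6·1² = -3 m; v ends -6 m/s.
x(12) = -9 + Σ Δx = -195 m.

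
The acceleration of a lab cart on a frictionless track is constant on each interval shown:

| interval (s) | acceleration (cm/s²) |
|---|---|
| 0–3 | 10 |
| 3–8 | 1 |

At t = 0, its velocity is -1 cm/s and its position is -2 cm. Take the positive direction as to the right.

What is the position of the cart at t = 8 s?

On each constant-a segment, Δv = aΔt and Δx = v₀Δt + ½aΔt²; chain segment to segment.
0–3 s: v starts -1 cm/s; Δx = -1·3 + ½·10·3² = 42 cm; v ends 29 cm/s.
3–8 s: v starts 29 cm/s; Δx = 29·5 + ½·1·5² = 157.5 cm; v ends 34 cm/s.
x(8) = -2 + Σ Δx = 197.5 cm.

197.5 cm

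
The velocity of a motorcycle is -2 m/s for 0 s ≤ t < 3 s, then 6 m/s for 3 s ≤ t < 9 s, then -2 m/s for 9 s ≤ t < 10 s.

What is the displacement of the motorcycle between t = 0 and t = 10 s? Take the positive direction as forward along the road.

Net displacement equals the area under the velocity-time graph (areas below the axis count negative).
0–3 s: -2 × 3 = -6 m
3–9 s: 6 × 6 = 36 m
9–10 s: -2 × 1 = -2 m
Net displacement = 28 m

28 m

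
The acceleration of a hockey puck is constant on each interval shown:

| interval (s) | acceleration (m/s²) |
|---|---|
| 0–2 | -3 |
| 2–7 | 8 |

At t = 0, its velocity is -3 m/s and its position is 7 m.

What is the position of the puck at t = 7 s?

On each constant-a segment, Δv = aΔt and Δx = v₀Δt + ½aΔt²; chain segment to segment.
0–2 s: v starts -3 m/s; Δx = -3·2 + ½·-3·2² = -12 m; v ends -9 m/s.
2–7 s: v starts -9 m/s; Δx = -9·5 + ½·8·5² = 55 m; v ends 31 m/s.
x(7) = 7 + Σ Δx = 50 m.

50 m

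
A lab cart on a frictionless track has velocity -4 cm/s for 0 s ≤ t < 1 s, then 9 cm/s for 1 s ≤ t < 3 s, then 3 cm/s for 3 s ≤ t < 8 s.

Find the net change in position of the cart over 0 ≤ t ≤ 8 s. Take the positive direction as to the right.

Net displacement equals the area under the velocity-time graph (areas below the axis count negative).
0–1 s: -4 × 1 = -4 cm
1–3 s: 9 × 2 = 18 cm
3–8 s: 3 × 5 = 15 cm
Net displacement = 29 cm

29 cm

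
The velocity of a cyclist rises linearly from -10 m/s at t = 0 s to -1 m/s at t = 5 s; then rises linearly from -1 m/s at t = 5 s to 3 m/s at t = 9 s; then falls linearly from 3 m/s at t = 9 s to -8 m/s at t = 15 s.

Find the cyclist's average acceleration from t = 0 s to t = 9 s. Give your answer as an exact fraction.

13/9 m/s²

Average acceleration = Δv/Δt = (3 − -10)/(9 − 0) = 13/9 m/s².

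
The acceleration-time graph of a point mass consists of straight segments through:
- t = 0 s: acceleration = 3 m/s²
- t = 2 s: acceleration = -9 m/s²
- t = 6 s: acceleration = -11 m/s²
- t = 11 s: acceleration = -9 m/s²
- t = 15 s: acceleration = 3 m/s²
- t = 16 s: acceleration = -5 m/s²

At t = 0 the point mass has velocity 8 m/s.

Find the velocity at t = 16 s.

-101 m/s

Δv equals the area under the a-t graph; then v = v₀ + Δv.
0–2 s: ½(3 + -9)(2) = -6 m/s
2–6 s: ½(-9 + -11)(4) = -40 m/s
6–11 s: ½(-11 + -9)(5) = -50 m/s
11–15 s: ½(-9 + 3)(4) = -12 m/s
15–16 s: ½(3 + -5)(1) = -1 m/s
Δv = -109 m/s, so v(16) = 8 + (-109) = -101 m/s.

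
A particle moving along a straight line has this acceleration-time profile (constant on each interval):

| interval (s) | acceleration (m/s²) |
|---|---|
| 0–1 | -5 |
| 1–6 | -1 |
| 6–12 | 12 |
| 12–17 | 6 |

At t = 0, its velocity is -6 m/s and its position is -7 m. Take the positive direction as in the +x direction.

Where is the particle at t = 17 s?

On each constant-a segment, Δv = aΔt and Δx = v₀Δt + ½aΔt²; chain segment to segment.
0–1 s: v starts -6 m/s; Δx = -6·1 + ½·-5·1² = -8.5 m; v ends -11 m/s.
1–6 s: v starts -11 m/s; Δx = -11·5 + ½·-1·5² = -67.5 m; v ends -16 m/s.
6–12 s: v starts -16 m/s; Δx = -16·6 + ½·12·6² = 120 m; v ends 56 m/s.
12–17 s: v starts 56 m/s; Δx = 56·5 + ½·6·5² = 355 m; v ends 86 m/s.
x(17) = -7 + Σ Δx = 392 m.

392 m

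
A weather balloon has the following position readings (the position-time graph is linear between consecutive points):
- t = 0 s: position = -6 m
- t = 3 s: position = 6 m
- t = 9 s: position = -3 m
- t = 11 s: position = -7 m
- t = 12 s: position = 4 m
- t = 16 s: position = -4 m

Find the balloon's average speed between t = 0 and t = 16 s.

Average speed = (total path length)/(elapsed time); on a piecewise-linear x-t graph the path length is Σ|Δx|.
0–3 s: |Δx| = |6 − -6| = 12 m
3–9 s: |Δx| = |-3 − 6| = 9 m
9–11 s: |Δx| = |-7 − -3| = 4 m
11–12 s: |Δx| = |4 − -7| = 11 m
12–16 s: |Δx| = |-4 − 4| = 8 m
Total path = 44 m; average speed = 44/16 = 2.75 m/s.

2.75 m/s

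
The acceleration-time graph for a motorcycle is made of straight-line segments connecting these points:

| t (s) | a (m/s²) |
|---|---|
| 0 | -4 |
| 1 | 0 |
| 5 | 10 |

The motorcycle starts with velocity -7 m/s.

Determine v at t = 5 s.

11 m/s

Δv equals the area under the a-t graph; then v = v₀ + Δv.
0–1 s: ½(-4 + 0)(1) = -2 m/s
1–5 s: ½(0 + 10)(4) = 20 m/s
Δv = 18 m/s, so v(5) = -7 + (18) = 11 m/s.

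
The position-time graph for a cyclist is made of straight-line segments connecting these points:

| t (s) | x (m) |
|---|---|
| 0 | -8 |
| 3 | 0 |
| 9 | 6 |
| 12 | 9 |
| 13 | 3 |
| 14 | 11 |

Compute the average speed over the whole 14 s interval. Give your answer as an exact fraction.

Average speed = (total path length)/(elapsed time); on a piecewise-linear x-t graph the path length is Σ|Δx|.
0–3 s: |Δx| = |0 − -8| = 8 m
3–9 s: |Δx| = |6 − 0| = 6 m
9–12 s: |Δx| = |9 − 6| = 3 m
12–13 s: |Δx| = |3 − 9| = 6 m
13–14 s: |Δx| = |11 − 3| = 8 m
Total path = 31 m; average speed = 31/14 = 31/14 m/s.

31/14 m/s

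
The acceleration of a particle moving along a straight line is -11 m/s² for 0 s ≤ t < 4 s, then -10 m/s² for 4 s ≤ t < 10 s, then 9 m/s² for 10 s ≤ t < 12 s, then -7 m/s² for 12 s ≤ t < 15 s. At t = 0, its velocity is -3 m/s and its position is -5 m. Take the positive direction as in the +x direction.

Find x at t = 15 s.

On each constant-a segment, Δv = aΔt and Δx = v₀Δt + ½aΔt²; chain segment to segment.
0–4 s: v starts -3 m/s; Δx = -3·4 + ½·-11·4² = -100 m; v ends -47 m/s.
4–10 s: v starts -47 m/s; Δx = -47·6 + ½·-10·6² = -462 m; v ends -107 m/s.
10–12 s: v starts -107 m/s; Δx = -107·2 + ½·9·2² = -196 m; v ends -89 m/s.
12–15 s: v starts -89 m/s; Δx = -89·3 + ½·-7·3² = -298.5 m; v ends -110 m/s.
x(15) = -5 + Σ Δx = -1061.5 m.

-1061.5 m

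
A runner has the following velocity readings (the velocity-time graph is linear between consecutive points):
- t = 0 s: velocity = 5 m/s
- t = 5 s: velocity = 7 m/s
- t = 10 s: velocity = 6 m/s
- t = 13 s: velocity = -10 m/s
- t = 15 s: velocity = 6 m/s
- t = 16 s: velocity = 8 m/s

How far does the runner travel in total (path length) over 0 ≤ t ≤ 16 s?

Total distance travelled is ∫|v| dt — sum the magnitudes of each area piece.
0–5 s: |½(5 + 7)(5)| = 30 m
5–10 s: |½(7 + 6)(5)| = 32.5 m
10–13 s: v = 0 at t = 11.125 s; triangle areas 3.375 + 9.375 = 12.75 m
13–15 s: v = 0 at t = 14.25 s; triangle areas 6.25 + 2.25 = 8.5 m
15–16 s: |½(6 + 8)(1)| = 7 m
Total distance = 90.75 m

90.75 m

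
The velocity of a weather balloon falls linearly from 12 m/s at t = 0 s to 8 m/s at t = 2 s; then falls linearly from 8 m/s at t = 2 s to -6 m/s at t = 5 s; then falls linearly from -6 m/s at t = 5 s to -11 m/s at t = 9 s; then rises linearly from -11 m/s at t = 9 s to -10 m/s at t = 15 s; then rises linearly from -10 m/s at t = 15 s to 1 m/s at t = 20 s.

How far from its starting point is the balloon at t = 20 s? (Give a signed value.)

Displacement is the signed area under the v-t curve.
0–2 s: ½(12 + 8)(2) = 20 m
2–5 s: ½(8 + -6)(3) = 3 m
5–9 s: ½(-6 + -11)(4) = -34 m
9–15 s: ½(-11 + -10)(6) = -63 m
15–20 s: ½(-10 + 1)(5) = -22.5 m
Net displacement = -96.5 m

-96.5 m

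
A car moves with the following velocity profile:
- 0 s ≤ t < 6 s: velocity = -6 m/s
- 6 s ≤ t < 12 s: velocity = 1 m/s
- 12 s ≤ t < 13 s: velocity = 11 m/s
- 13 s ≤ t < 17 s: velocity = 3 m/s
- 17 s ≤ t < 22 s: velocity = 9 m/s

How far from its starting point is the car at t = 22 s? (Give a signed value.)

38 m

Net displacement equals the area under the velocity-time graph (areas below the axis count negative).
0–6 s: -6 × 6 = -36 m
6–12 s: 1 × 6 = 6 m
12–13 s: 11 × 1 = 11 m
13–17 s: 3 × 4 = 12 m
17–22 s: 9 × 5 = 45 m
Net displacement = 38 m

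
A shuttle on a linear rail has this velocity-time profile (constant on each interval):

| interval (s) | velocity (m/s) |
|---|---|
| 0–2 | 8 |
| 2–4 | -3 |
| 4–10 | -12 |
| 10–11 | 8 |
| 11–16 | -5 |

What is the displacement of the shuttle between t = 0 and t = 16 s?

Net displacement equals the area under the velocity-time graph (areas below the axis count negative).
0–2 s: 8 × 2 = 16 m
2–4 s: -3 × 2 = -6 m
4–10 s: -12 × 6 = -72 m
10–11 s: 8 × 1 = 8 m
11–16 s: -5 × 5 = -25 m
Net displacement = -79 m

-79 m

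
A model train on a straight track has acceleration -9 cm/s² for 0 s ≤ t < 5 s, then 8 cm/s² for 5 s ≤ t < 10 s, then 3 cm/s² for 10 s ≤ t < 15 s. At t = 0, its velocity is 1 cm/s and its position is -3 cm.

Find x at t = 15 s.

On each constant-a segment, Δv = aΔt and Δx = v₀Δt + ½aΔt²; chain segment to segment.
0–5 s: v starts 1 cm/s; Δx = 1·5 + ½·-9·5² = -107.5 cm; v ends -44 cm/s.
5–10 s: v starts -44 cm/s; Δx = -44·5 + ½·8·5² = -120 cm; v ends -4 cm/s.
10–15 s: v starts -4 cm/s; Δx = -4·5 + ½·3·5² = 17.5 cm; v ends 11 cm/s.
x(15) = -3 + Σ Δx = -213 cm.

-213 cm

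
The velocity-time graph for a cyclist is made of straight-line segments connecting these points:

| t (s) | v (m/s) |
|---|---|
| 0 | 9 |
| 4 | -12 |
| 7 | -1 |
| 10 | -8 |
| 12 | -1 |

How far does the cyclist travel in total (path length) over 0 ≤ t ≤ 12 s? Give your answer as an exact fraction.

Distance (not displacement) is the total path length: add the absolute areas under v-t.
0–4 s: v = 0 at t = 12/7 s; triangle areas 54/7 + 96/7 = 150/7 m
4–7 s: |½(-12 + -1)(3)| = 19.5 m
7–10 s: |½(-1 + -8)(3)| = 13.5 m
10–12 s: |½(-8 + -1)(2)| = 9 m
Total distance = 444/7 m

444/7 m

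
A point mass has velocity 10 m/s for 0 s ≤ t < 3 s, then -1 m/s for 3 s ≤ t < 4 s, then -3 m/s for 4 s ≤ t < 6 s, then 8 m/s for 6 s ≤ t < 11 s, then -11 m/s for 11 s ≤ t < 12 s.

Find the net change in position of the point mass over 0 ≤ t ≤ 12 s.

Displacement is the signed area under the v-t curve.
0–3 s: 10 × 3 = 30 m
3–4 s: -1 × 1 = -1 m
4–6 s: -3 × 2 = -6 m
6–11 s: 8 × 5 = 40 m
11–12 s: -11 × 1 = -11 m
Net displacement = 52 m

52 m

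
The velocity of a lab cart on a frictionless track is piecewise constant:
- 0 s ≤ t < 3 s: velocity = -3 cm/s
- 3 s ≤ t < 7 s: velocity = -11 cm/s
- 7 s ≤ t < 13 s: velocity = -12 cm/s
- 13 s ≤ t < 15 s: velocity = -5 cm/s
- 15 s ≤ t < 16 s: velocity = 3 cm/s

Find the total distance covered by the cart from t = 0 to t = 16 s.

138 cm

Distance (not displacement) is the total path length: add the absolute areas under v-t.
0–3 s: |-3| × 3 = 9 cm
3–7 s: |-11| × 4 = 44 cm
7–13 s: |-12| × 6 = 72 cm
13–15 s: |-5| × 2 = 10 cm
15–16 s: |3| × 1 = 3 cm
Total distance = 138 cm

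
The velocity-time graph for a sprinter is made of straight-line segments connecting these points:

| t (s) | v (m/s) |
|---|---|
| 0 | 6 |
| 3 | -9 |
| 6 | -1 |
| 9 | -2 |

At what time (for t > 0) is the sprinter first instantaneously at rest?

v changes sign on 0–3 s (from 6 to -9); the graph is linear there, so v = 0 at t = 0 + (-6)·(3 − 0)/(-9 − 6) = 1.2 s.

t = 1.2 s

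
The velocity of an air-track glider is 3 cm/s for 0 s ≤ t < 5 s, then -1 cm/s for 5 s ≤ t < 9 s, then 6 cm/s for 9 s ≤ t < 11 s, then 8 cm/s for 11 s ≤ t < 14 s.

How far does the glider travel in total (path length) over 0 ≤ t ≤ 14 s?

55 cm

Distance (not displacement) is the total path length: add the absolute areas under v-t.
0–5 s: |3| × 5 = 15 cm
5–9 s: |-1| × 4 = 4 cm
9–11 s: |6| × 2 = 12 cm
11–14 s: |8| × 3 = 24 cm
Total distance = 55 cm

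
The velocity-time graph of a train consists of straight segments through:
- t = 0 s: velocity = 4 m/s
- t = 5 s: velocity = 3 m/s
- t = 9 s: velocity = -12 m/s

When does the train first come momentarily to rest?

v changes sign on 5–9 s (from 3 to -12); the graph is linear there, so v = 0 at t = 5 + (-3)·(9 − 5)/(-12 − 3) = 5.8 s.

t = 5.8 s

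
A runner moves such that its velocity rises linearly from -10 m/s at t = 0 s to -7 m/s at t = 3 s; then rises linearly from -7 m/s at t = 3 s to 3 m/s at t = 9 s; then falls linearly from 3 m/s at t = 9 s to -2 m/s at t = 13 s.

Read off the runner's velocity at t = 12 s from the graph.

On 9–13 s the graph is linear from 3 to -2 m/s: v(12) = 3 + (-2 − 3)·(12 − 9)/(13 − 9) = -0.75 m/s.

-0.75 m/s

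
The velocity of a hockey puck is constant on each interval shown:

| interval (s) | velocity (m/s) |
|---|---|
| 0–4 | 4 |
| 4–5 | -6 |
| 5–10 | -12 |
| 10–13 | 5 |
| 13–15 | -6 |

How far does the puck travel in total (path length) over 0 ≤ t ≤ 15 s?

109 m

Total distance travelled is ∫|v| dt — sum the magnitudes of each area piece.
0–4 s: |4| × 4 = 16 m
4–5 s: |-6| × 1 = 6 m
5–10 s: |-12| × 5 = 60 m
10–13 s: |5| × 3 = 15 m
13–15 s: |-6| × 2 = 12 m
Total distance = 109 m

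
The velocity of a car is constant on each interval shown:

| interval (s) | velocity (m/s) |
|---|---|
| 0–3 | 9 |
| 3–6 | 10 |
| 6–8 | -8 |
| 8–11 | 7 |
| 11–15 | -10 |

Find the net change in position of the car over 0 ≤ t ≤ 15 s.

22 m

Displacement is the signed area under the v-t curve.
0–3 s: 9 × 3 = 27 m
3–6 s: 10 × 3 = 30 m
6–8 s: -8 × 2 = -16 m
8–11 s: 7 × 3 = 21 m
11–15 s: -10 × 4 = -40 m
Net displacement = 22 m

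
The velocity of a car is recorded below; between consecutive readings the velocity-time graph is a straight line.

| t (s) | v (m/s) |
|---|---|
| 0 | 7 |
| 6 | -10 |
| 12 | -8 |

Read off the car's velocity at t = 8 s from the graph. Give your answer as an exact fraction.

On 6–12 s the graph is linear from -10 to -8 m/s: v(8) = -10 + (-8 − -10)·(8 − 6)/(12 − 6) = -28/3 m/s.

-28/3 m/s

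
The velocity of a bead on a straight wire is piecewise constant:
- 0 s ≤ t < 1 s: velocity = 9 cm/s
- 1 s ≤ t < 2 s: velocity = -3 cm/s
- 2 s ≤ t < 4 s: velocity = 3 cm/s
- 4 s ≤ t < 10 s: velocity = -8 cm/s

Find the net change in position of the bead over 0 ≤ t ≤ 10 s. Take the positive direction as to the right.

Net displacement equals the area under the velocity-time graph (areas below the axis count negative).
0–1 s: 9 × 1 = 9 cm
1–2 s: -3 × 1 = -3 cm
2–4 s: 3 × 2 = 6 cm
4–10 s: -8 × 6 = -48 cm
Net displacement = -36 cm

-36 cm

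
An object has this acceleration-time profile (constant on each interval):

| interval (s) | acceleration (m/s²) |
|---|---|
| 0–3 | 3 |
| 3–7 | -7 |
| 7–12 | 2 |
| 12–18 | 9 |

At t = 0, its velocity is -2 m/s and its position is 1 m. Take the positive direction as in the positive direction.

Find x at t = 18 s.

-3.5 m

On each constant-a segment, Δv = aΔt and Δx = v₀Δt + ½aΔt²; chain segment to segment.
0–3 s: v starts -2 m/s; Δx = -2·3 + ½·3·3² = 7.5 m; v ends 7 m/s.
3–7 s: v starts 7 m/s; Δx = 7·4 + ½·-7·4² = -28 m; v ends -21 m/s.
7–12 s: v starts -21 m/s; Δx = -21·5 + ½·2·5² = -80 m; v ends -11 m/s.
12–18 s: v starts -11 m/s; Δx = -11·6 + ½·9·6² = 96 m; v ends 43 m/s.
x(18) = 1 + Σ Δx = -3.5 m.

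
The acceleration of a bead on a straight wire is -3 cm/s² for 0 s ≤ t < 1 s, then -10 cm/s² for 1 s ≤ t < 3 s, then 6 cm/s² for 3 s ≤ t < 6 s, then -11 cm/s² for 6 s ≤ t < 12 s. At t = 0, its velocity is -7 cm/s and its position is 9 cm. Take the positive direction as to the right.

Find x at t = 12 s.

-372.5 cm

On each constant-a segment, Δv = aΔt and Δx = v₀Δt + ½aΔt²; chain segment to segment.
0–1 s: v starts -7 cm/s; Δx = -7·1 + ½·-3·1² = -8.5 cm; v ends -10 cm/s.
1–3 s: v starts -10 cm/s; Δx = -10·2 + ½·-10·2² = -40 cm; v ends -30 cm/s.
3–6 s: v starts -30 cm/s; Δx = -30·3 + ½·6·3² = -63 cm; v ends -12 cm/s.
6–12 s: v starts -12 cm/s; Δx = -12·6 + ½·-11·6² = -270 cm; v ends -78 cm/s.
x(12) = 9 + Σ Δx = -372.5 cm.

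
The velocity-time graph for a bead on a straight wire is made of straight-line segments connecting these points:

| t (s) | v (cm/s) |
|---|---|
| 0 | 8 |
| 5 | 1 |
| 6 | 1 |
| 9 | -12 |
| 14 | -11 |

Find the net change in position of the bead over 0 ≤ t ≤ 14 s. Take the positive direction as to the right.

-50.5 cm

Net displacement equals the area under the velocity-time graph (areas below the axis count negative).
0–5 s: ½(8 + 1)(5) = 22.5 cm
5–6 s: 1 × 1 = 1 cm
6–9 s: ½(1 + -12)(3) = -16.5 cm
9–14 s: ½(-12 + -11)(5) = -57.5 cm
Net displacement = -50.5 cm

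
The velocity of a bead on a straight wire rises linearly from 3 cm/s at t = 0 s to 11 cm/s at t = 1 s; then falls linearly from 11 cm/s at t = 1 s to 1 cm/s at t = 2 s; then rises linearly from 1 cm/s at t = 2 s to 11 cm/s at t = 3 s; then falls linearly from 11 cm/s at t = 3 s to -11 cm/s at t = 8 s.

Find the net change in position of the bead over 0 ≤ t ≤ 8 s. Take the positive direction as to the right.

19 cm

Displacement is the signed area under the v-t curve.
0–1 s: ½(3 + 11)(1) = 7 cm
1–2 s: ½(11 + 1)(1) = 6 cm
2–3 s: ½(1 + 11)(1) = 6 cm
3–8 s: ½(11 + -11)(5) = 0 cm
Net displacement = 19 cm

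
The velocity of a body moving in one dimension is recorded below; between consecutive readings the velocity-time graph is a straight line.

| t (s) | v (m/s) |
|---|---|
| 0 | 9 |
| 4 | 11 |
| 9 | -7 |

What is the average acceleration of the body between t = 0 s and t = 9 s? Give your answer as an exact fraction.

-16/9 m/s²

Average acceleration = Δv/Δt = (-7 − 9)/(9 − 0) = -16/9 m/s².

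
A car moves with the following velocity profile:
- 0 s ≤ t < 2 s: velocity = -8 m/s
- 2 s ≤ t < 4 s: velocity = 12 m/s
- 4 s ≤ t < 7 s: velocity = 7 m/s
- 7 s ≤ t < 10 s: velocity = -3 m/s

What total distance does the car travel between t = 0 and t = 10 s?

70 m

Total distance travelled is ∫|v| dt — sum the magnitudes of each area piece.
0–2 s: |-8| × 2 = 16 m
2–4 s: |12| × 2 = 24 m
4–7 s: |7| × 3 = 21 m
7–10 s: |-3| × 3 = 9 m
Total distance = 70 m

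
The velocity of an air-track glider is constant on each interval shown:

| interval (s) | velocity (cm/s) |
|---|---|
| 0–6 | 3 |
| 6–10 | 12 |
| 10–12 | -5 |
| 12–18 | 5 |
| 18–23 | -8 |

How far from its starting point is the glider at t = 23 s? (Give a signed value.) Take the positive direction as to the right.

Net displacement equals the area under the velocity-time graph (areas below the axis count negative).
0–6 s: 3 × 6 = 18 cm
6–10 s: 12 × 4 = 48 cm
10–12 s: -5 × 2 = -10 cm
12–18 s: 5 × 6 = 30 cm
18–23 s: -8 × 5 = -40 cm
Net displacement = 46 cm

46 cm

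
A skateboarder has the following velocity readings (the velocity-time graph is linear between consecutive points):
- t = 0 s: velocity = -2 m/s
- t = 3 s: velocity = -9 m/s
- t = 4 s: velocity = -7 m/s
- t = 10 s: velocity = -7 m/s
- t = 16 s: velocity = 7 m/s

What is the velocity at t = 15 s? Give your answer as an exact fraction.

On 10–16 s the graph is linear from -7 to 7 m/s: v(15) = -7 + (7 − -7)·(15 − 10)/(16 − 10) = 14/3 m/s.

14/3 m/s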